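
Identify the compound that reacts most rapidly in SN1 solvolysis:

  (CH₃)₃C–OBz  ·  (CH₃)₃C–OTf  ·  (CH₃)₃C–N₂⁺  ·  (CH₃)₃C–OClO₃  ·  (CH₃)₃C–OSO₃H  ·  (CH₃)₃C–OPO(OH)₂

With the same alkyl group throughout, only the leaving group differentiates the rates.
The more stable X⁻ (or X) is on its own — i.e. the weaker a base it is — the better a leaving group it makes.
(CH₃)₃C–N₂⁺ loses N₂: no meaningful conjugate acid; N₂ departs as an exceptionally stable neutral molecule
(CH₃)₃C–OTf loses OTf⁻: pKₐ(CF₃SO₃H (triflic acid)) ≈ -14
(CH₃)₃C–OClO₃ loses ClO₄⁻: pKₐ(HClO₄) ≈ -10
(CH₃)₃C–OSO₃H loses HSO₄⁻: pKₐ(H₂SO₄) ≈ -3
(CH₃)₃C–OPO(OH)₂ loses H₂PO₄⁻: pKₐ(H₃PO₄) ≈ 2.1
(CH₃)₃C–OBz loses PhCOO⁻: pKₐ(C₆H₅COOH) ≈ 4.2

(CH₃)₃C–N₂⁺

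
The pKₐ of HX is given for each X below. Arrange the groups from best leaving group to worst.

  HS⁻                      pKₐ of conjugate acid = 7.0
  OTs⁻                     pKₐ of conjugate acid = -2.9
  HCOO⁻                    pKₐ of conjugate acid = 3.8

OTs⁻ > HCOO⁻ > HS⁻

Lower conjugate-acid pKₐ ⇒ weaker base ⇒ better leaving group.
Sorting by the given values: OTs⁻ (-2.9), HCOO⁻ (3.8), HS⁻ (7.0).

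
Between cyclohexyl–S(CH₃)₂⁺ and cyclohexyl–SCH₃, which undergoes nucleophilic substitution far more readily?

cyclohexyl–S(CH₃)₂⁺

From cyclohexyl–SCH₃ the departing group would be RS⁻ (pKₐ(RSH (a thiol)) ≈ 10.5). Moderately basic; rarely leaves without activation.
From cyclohexyl–S(CH₃)₂⁺ the leaving group is SR'₂ (pKₐ(R'₂SH⁺) ≈ -7). Neutral; leaves from a sulfonium salt (R–SR'₂⁺).
(In practice cyclohexyl–S(CH₃)₂⁺ is made from cyclohexyl–SCH₃ by S-methylation with CH₃I, allowing neutral dimethyl sulfide, rather than methanethiolate, to depart.)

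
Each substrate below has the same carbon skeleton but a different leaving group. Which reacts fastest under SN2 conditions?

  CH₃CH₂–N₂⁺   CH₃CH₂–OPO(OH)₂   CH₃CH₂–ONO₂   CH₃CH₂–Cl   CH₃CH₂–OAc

With the same alkyl group throughout, only the leaving group differentiates the rates.
The more stable X⁻ (or X) is on its own — i.e. the weaker a base it is — the better a leaving group it makes.
CH₃CH₂–N₂⁺ loses N₂: no meaningful conjugate acid; N₂ departs as an exceptionally stable neutral molecule
CH₃CH₂–Cl loses Cl⁻: pKₐ(HCl) ≈ -7
CH₃CH₂–ONO₂ loses NO₃⁻: pKₐ(HNO₃) ≈ -1.3
CH₃CH₂–OPO(OH)₂ loses H₂PO₄⁻: pKₐ(H₃PO₄) ≈ 2.1
CH₃CH₂–OAc loses AcO⁻: pKₐ(CH₃COOH) ≈ 4.8

CH₃CH₂–N₂⁺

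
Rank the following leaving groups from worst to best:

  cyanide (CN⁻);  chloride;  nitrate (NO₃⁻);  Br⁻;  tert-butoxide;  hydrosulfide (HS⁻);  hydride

Rank by basicity of the departing species: weakest base leaves most easily.
Br⁻: pKₐ(HBr) ≈ -9 — weak base; good leaving group
chloride: pKₐ(HCl) ≈ -7
nitrate (NO₃⁻): pKₐ(HNO₃) ≈ -1.3 — resonance-delocalised over three oxygens
hydrosulfide (HS⁻): pKₐ(H₂S) ≈ 7
cyanide (CN⁻): pKₐ(HCN) ≈ 9.2
tert-butoxide: pKₐ(t-BuOH) ≈ 18 — bulky, strongly basic alkoxide
hydride: pKₐ(H₂) ≈ 36 — extremely strong base; leaves only in special hydride-transfer contexts
The question asks for worst first, so the sequence is read in increasing leaving-group ability.

hydride < tert-butoxide < cyanide (CN⁻) < hydrosulfide (HS⁻) < nitrate (NO₃⁻) < chloride < Br⁻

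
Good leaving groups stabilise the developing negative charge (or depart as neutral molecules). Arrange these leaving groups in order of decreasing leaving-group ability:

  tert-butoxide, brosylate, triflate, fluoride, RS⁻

triflate > brosylate > fluoride > RS⁻ > tert-butoxide

A good leaving group is a weak base: the lower the pKₐ of its conjugate acid, the more readily it departs.
triflate: pKₐ(CF₃SO₃H (triflic acid)) ≈ -14 — charge spread over three oxygens and a CF₃ group; the premier leaving group in synthesis
brosylate: pKₐ(p-BrC₆H₄SO₃H) ≈ -2.8
fluoride: pKₐ(HF) ≈ 3.2
RS⁻: pKₐ(RSH (a thiol)) ≈ 10.5 — moderately basic; rarely leaves without activation
tert-butoxide: pKₐ(t-BuOH) ≈ 18 — bulky, strongly basic alkoxide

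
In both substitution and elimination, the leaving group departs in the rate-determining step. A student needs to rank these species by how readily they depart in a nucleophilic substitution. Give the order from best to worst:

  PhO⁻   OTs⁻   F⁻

OTs⁻ > F⁻ > PhO⁻

The more stable X⁻ (or X) is on its own — i.e. the weaker a base it is — the better a leaving group it makes.
OTs⁻: pKₐ(p-CH₃C₆H₄SO₃H (TsOH)) ≈ -2.8 — resonance-delocalised arenesulfonate
F⁻: pKₐ(HF) ≈ 3.2
PhO⁻: pKₐ(C₆H₅OH (phenol)) ≈ 10 — resonance into the ring helps, but still a poor LG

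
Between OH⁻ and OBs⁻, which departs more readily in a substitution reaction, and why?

OBs⁻ is the better leaving group.
pKₐ(p-BrC₆H₄SO₃H) ≈ -2.8 versus pKₐ(H₂O) ≈ 15.7: OBs⁻ is the much weaker base.
Arenesulfonate with a p-bromo substituent.

OBs⁻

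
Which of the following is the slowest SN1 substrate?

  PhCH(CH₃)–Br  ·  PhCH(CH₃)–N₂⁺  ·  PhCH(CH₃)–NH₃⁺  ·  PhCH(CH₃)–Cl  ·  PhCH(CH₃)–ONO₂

PhCH(CH₃)–NH₃⁺

Same R in every case — rank the leaving groups.
Rank by basicity of the departing species: weakest base leaves most easily.
PhCH(CH₃)–N₂⁺ loses N₂: no meaningful conjugate acid; N₂ departs as an exceptionally stable neutral molecule
PhCH(CH₃)–Br loses Br⁻: pKₐ(HBr) ≈ -9
PhCH(CH₃)–Cl loses Cl⁻: pKₐ(HCl) ≈ -7
PhCH(CH₃)–ONO₂ loses NO₃⁻: pKₐ(HNO₃) ≈ -1.3
PhCH(CH₃)–NH₃⁺ loses NH₃: pKₐ(NH₄⁺) ≈ 9.2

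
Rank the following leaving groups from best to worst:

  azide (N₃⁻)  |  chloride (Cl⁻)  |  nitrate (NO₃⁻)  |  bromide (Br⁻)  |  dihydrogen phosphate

Rank by basicity of the departing species: weakest base leaves most easily.
bromide (Br⁻): pKₐ(HBr) ≈ -9
chloride (Cl⁻): pKₐ(HCl) ≈ -7
nitrate (NO₃⁻): pKₐ(HNO₃) ≈ -1.3
dihydrogen phosphate: pKₐ(H₃PO₄) ≈ 2.1
azide (N₃⁻): pKₐ(HN₃) ≈ 4.7

bromide (Br⁻) > chloride (Cl⁻) > nitrate (NO₃⁻) > dihydrogen phosphate > azide (N₃⁻)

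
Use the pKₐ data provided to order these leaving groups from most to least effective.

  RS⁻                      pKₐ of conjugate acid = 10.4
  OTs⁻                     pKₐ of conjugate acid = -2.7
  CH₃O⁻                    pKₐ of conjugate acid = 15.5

Lower conjugate-acid pKₐ ⇒ weaker base ⇒ better leaving group.
Sorting by the given values: OTs⁻ (-2.7), RS⁻ (10.4), CH₃O⁻ (15.5).

OTs⁻ > RS⁻ > CH₃O⁻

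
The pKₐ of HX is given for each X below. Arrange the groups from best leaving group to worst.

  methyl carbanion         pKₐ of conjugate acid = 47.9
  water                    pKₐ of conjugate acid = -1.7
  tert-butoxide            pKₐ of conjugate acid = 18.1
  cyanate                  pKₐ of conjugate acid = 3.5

water > cyanate > tert-butoxide > methyl carbanion

Lower conjugate-acid pKₐ ⇒ weaker base ⇒ better leaving group.
Sorting by the given values: water (-1.7), cyanate (3.5), tert-butoxide (18.1), methyl carbanion (47.9).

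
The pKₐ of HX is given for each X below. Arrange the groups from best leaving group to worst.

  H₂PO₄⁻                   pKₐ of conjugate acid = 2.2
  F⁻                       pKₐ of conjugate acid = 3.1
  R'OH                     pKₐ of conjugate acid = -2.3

Lower conjugate-acid pKₐ ⇒ weaker base ⇒ better leaving group.
Sorting by the given values: R'OH (-2.3), H₂PO₄⁻ (2.2), F⁻ (3.1).

R'OH > H₂PO₄⁻ > F⁻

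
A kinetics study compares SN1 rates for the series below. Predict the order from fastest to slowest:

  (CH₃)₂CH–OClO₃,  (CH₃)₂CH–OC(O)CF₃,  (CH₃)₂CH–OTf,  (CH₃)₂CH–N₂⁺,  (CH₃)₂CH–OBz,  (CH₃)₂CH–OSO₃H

(CH₃)₂CH–N₂⁺ > (CH₃)₂CH–OTf > (CH₃)₂CH–OClO₃ > (CH₃)₂CH–OSO₃H > (CH₃)₂CH–OC(O)CF₃ > (CH₃)₂CH–OBz

Same R in every case — rank the leaving groups.
A good leaving group is a weak base: the lower the pKₐ of its conjugate acid, the more readily it departs.
(CH₃)₂CH–N₂⁺ loses N₂: no meaningful conjugate acid; N₂ departs as an exceptionally stable neutral molecule
(CH₃)₂CH–OTf loses OTf⁻: pKₐ(CF₃SO₃H (triflic acid)) ≈ -14
(CH₃)₂CH–OClO₃ loses ClO₄⁻: pKₐ(HClO₄) ≈ -10
(CH₃)₂CH–OSO₃H loses HSO₄⁻: pKₐ(H₂SO₄) ≈ -3
(CH₃)₂CH–OC(O)CF₃ loses CF₃COO⁻: pKₐ(CF₃COOH) ≈ 0.2
(CH₃)₂CH–OBz loses PhCOO⁻: pKₐ(C₆H₅COOH) ≈ 4.2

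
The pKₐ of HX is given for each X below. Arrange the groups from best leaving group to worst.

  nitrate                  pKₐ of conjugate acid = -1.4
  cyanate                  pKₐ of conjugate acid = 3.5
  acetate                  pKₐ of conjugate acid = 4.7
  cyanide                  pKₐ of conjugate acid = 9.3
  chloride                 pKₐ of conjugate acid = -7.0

chloride > nitrate > cyanate > acetate > cyanide

Lower conjugate-acid pKₐ ⇒ weaker base ⇒ better leaving group.
Sorting by the given values: chloride (-7.0), nitrate (-1.4), cyanate (3.5), acetate (4.7), cyanide (9.3).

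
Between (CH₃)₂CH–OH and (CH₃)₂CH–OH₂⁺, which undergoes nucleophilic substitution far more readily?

(CH₃)₂CH–OH₂⁺

From (CH₃)₂CH–OH the departing group would be OH⁻ (pKₐ(H₂O) ≈ 15.7). Strong base; essentially never leaves without prior activation.
From (CH₃)₂CH–OH₂⁺ the leaving group is H₂O (pKₐ(H₃O⁺) ≈ -1.7). Neutral; leaves from a protonated alcohol (R–OH₂⁺).
(In practice (CH₃)₂CH–OH₂⁺ is made from (CH₃)₂CH–OH by protonation with strong acid, converting the leaving group from hydroxide to neutral water.)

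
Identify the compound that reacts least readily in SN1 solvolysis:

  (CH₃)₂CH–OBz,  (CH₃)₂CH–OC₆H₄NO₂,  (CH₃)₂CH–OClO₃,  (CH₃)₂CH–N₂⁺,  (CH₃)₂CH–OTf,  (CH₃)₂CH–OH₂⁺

The skeletons are identical, so relative rate is governed entirely by leaving-group ability.
The more stable X⁻ (or X) is on its own — i.e. the weaker a base it is — the better a leaving group it makes.
(CH₃)₂CH–N₂⁺ loses N₂: no meaningful conjugate acid; N₂ departs as an exceptionally stable neutral molecule
(CH₃)₂CH–OTf loses OTf⁻: pKₐ(CF₃SO₃H (triflic acid)) ≈ -14
(CH₃)₂CH–OClO₃ loses ClO₄⁻: pKₐ(HClO₄) ≈ -10
(CH₃)₂CH–OH₂⁺ loses H₂O: pKₐ(H₃O⁺) ≈ -1.7
(CH₃)₂CH–OBz loses PhCOO⁻: pKₐ(C₆H₅COOH) ≈ 4.2
(CH₃)₂CH–OC₆H₄NO₂ loses p-O₂N–C₆H₄–O⁻: pKₐ(p-nitrophenol) ≈ 7.2

(CH₃)₂CH–OC₆H₄NO₂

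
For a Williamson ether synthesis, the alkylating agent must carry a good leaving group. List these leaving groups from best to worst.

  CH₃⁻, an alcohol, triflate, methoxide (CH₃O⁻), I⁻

triflate > I⁻ > an alcohol > methoxide (CH₃O⁻) > CH₃⁻

triflate: pKₐ(CF₃SO₃H (triflic acid)) ≈ -14 — charge spread over three oxygens and a CF₃ group; the premier leaving group in synthesis
I⁻: pKₐ(HI) ≈ -10 — large, highly polarisable; very weak base
an alcohol: pKₐ(R'OH₂⁺) ≈ -2.4
methoxide (CH₃O⁻): pKₐ(CH₃OH) ≈ 15.5 — strong base; alkoxides do not leave unassisted
CH₃⁻: pKₐ(CH₄) ≈ 48 — unstabilised carbanion; the worst conceivable leaving group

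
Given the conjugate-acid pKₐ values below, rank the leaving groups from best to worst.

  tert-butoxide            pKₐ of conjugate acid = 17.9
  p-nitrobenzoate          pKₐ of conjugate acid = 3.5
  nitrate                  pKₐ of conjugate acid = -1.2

nitrate > p-nitrobenzoate > tert-butoxide

Lower conjugate-acid pKₐ ⇒ weaker base ⇒ better leaving group.
Sorting by the given values: nitrate (-1.2), p-nitrobenzoate (3.5), tert-butoxide (17.9).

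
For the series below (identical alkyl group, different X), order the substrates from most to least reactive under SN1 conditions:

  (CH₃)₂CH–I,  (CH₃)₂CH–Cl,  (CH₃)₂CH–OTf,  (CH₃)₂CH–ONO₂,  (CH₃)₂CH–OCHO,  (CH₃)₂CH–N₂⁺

The skeletons are identical, so relative rate is governed entirely by leaving-group ability.
The more stable X⁻ (or X) is on its own — i.e. the weaker a base it is — the better a leaving group it makes.
(CH₃)₂CH–N₂⁺ loses N₂: no meaningful conjugate acid; N₂ departs as an exceptionally stable neutral molecule
(CH₃)₂CH–OTf loses OTf⁻: pKₐ(CF₃SO₃H (triflic acid)) ≈ -14
(CH₃)₂CH–I loses I⁻: pKₐ(HI) ≈ -10
(CH₃)₂CH–Cl loses Cl⁻: pKₐ(HCl) ≈ -7
(CH₃)₂CH–ONO₂ loses NO₃⁻: pKₐ(HNO₃) ≈ -1.3
(CH₃)₂CH–OCHO loses HCOO⁻: pKₐ(HCOOH) ≈ 3.8

(CH₃)₂CH–N₂⁺ > (CH₃)₂CH–OTf > (CH₃)₂CH–I > (CH₃)₂CH–Cl > (CH₃)₂CH–ONO₂ > (CH₃)₂CH–OCHO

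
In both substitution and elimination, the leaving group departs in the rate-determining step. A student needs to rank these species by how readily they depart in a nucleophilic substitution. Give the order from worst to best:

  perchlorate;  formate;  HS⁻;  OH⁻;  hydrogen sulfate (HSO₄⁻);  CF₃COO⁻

Rank by basicity of the departing species: weakest base leaves most easily.
perchlorate: pKₐ(HClO₄) ≈ -10 — extremely weak base; rarely used for safety reasons
hydrogen sulfate (HSO₄⁻): pKₐ(H₂SO₄) ≈ -3
CF₃COO⁻: pKₐ(CF₃COOH) ≈ 0.2 — strongly electron-withdrawing CF₃ stabilises the carboxylate
formate: pKₐ(HCOOH) ≈ 3.8 — resonance-stabilised carboxylate
HS⁻: pKₐ(H₂S) ≈ 7 — larger and more polarisable than the oxygen analogue
OH⁻: pKₐ(H₂O) ≈ 15.7 — strong base; essentially never leaves without prior activation
Reversing gives the worst-to-best order requested.

OH⁻ < HS⁻ < formate < CF₃COO⁻ < hydrogen sulfate (HSO₄⁻) < perchlorate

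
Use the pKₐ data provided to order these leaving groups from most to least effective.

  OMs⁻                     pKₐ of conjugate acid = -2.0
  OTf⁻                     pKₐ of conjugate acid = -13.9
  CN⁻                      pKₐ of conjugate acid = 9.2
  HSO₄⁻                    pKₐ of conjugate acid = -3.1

OTf⁻ > HSO₄⁻ > OMs⁻ > CN⁻

Lower conjugate-acid pKₐ ⇒ weaker base ⇒ better leaving group.
Sorting by the given values: OTf⁻ (-13.9), HSO₄⁻ (-3.1), OMs⁻ (-2.0), CN⁻ (9.2).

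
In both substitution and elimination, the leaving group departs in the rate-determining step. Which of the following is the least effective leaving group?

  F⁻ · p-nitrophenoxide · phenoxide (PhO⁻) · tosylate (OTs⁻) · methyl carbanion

methyl carbanion

tosylate (OTs⁻): pKₐ(p-CH₃C₆H₄SO₃H (TsOH)) ≈ -2.8
F⁻: pKₐ(HF) ≈ 3.2
p-nitrophenoxide: pKₐ(p-nitrophenol) ≈ 7.2
phenoxide (PhO⁻): pKₐ(C₆H₅OH (phenol)) ≈ 10
methyl carbanion: pKₐ(CH₄) ≈ 48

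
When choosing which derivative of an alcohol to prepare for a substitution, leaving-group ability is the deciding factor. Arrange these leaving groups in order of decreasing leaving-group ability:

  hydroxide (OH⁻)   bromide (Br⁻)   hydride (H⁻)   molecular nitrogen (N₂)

The more stable X⁻ (or X) is on its own — i.e. the weaker a base it is — the better a leaving group it makes.
molecular nitrogen (N₂): no meaningful conjugate acid; N₂ departs as an exceptionally stable neutral molecule
bromide (Br⁻): pKₐ(HBr) ≈ -9
hydroxide (OH⁻): pKₐ(H₂O) ≈ 15.7 — strong base; essentially never leaves without prior activation
hydride (H⁻): pKₐ(H₂) ≈ 36

molecular nitrogen (N₂) > bromide (Br⁻) > hydroxide (OH⁻) > hydride (H⁻)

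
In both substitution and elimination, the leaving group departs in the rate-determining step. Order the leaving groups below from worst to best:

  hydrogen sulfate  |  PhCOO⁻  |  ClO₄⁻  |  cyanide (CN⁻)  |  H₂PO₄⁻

cyanide (CN⁻) < PhCOO⁻ < H₂PO₄⁻ < hydrogen sulfate < ClO₄⁻

ClO₄⁻: pKₐ(HClO₄) ≈ -10 — extremely weak base; rarely used for safety reasons
hydrogen sulfate: pKₐ(H₂SO₄) ≈ -3
H₂PO₄⁻: pKₐ(H₃PO₄) ≈ 2.1
PhCOO⁻: pKₐ(C₆H₅COOH) ≈ 4.2 — aryl carboxylate
cyanide (CN⁻): pKₐ(HCN) ≈ 9.2
Reversing gives the worst-to-best order requested.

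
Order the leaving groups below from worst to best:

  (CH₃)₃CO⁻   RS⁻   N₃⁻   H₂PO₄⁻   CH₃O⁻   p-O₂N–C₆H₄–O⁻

(CH₃)₃CO⁻ < CH₃O⁻ < RS⁻ < p-O₂N–C₆H₄–O⁻ < N₃⁻ < H₂PO₄⁻

The more stable X⁻ (or X) is on its own — i.e. the weaker a base it is — the better a leaving group it makes.
H₂PO₄⁻: pKₐ(H₃PO₄) ≈ 2.1 — moderate base; biological leaving group after further activation
N₃⁻: pKₐ(HN₃) ≈ 4.7
p-O₂N–C₆H₄–O⁻: pKₐ(p-nitrophenol) ≈ 7.2
RS⁻: pKₐ(RSH (a thiol)) ≈ 10.5 — moderately basic; rarely leaves without activation
CH₃O⁻: pKₐ(CH₃OH) ≈ 15.5 — strong base; alkoxides do not leave unassisted
(CH₃)₃CO⁻: pKₐ(t-BuOH) ≈ 18 — bulky, strongly basic alkoxide
Reversing gives the worst-to-best order requested.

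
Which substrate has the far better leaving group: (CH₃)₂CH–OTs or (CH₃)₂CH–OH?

(CH₃)₂CH–OTs

From (CH₃)₂CH–OH the departing group would be OH⁻ (pKₐ(H₂O) ≈ 15.7). Strong base; essentially never leaves without prior activation.
From (CH₃)₂CH–OTs the leaving group is OTs⁻ (pKₐ(p-CH₃C₆H₄SO₃H (TsOH)) ≈ -2.8). Resonance-delocalised arenesulfonate.
(In practice (CH₃)₂CH–OTs is made from (CH₃)₂CH–OH by treatment with TsCl / pyridine, converting the hydroxyl into a tosylate.)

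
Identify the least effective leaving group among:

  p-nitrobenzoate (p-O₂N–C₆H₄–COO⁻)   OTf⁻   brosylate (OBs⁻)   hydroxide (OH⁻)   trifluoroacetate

hydroxide (OH⁻)

Rank by basicity of the departing species: weakest base leaves most easily.
OTf⁻: pKₐ(CF₃SO₃H (triflic acid)) ≈ -14
brosylate (OBs⁻): pKₐ(p-BrC₆H₄SO₃H) ≈ -2.8
trifluoroacetate: pKₐ(CF₃COOH) ≈ 0.2
p-nitrobenzoate (p-O₂N–C₆H₄–COO⁻): pKₐ(p-nitrobenzoic acid) ≈ 3.4
hydroxide (OH⁻): pKₐ(H₂O) ≈ 15.7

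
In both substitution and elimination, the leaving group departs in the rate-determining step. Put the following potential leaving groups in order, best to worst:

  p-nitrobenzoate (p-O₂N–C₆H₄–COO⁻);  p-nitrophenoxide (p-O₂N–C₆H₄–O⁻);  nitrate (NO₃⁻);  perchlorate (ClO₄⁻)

perchlorate (ClO₄⁻) > nitrate (NO₃⁻) > p-nitrobenzoate (p-O₂N–C₆H₄–COO⁻) > p-nitrophenoxide (p-O₂N–C₆H₄–O⁻)

perchlorate (ClO₄⁻): pKₐ(HClO₄) ≈ -10
nitrate (NO₃⁻): pKₐ(HNO₃) ≈ -1.3
p-nitrobenzoate (p-O₂N–C₆H₄–COO⁻): pKₐ(p-nitrobenzoic acid) ≈ 3.4
p-nitrophenoxide (p-O₂N–C₆H₄–O⁻): pKₐ(p-nitrophenol) ≈ 7.2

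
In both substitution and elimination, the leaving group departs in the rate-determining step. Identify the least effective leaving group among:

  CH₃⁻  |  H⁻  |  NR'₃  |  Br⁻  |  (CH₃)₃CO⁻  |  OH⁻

CH₃⁻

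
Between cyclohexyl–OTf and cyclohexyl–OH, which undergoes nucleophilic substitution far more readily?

From cyclohexyl–OH the departing group would be OH⁻ (pKₐ(H₂O) ≈ 15.7). Strong base; essentially never leaves without prior activation.
From cyclohexyl–OTf the leaving group is OTf⁻ (pKₐ(CF₃SO₃H (triflic acid)) ≈ -14). Charge spread over three oxygens and a CF₃ group; the premier leaving group in synthesis.
(In practice cyclohexyl–OTf is made from cyclohexyl–OH by treatment with Tf₂O / 2,6-lutidine, converting the hydroxyl into a triflate.)

cyclohexyl–OTf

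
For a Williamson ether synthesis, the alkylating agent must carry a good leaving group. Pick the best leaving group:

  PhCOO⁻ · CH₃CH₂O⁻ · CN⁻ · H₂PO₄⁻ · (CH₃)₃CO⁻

Leaving-group ability tracks the stability of the departed species; conjugate-acid pKₐ is the usual yardstick (lower pKₐ → better LG).
H₂PO₄⁻: pKₐ(H₃PO₄) ≈ 2.1
PhCOO⁻: pKₐ(C₆H₅COOH) ≈ 4.2
CN⁻: pKₐ(HCN) ≈ 9.2
CH₃CH₂O⁻: pKₐ(CH₃CH₂OH) ≈ 16
(CH₃)₃CO⁻: pKₐ(t-BuOH) ≈ 18

H₂PO₄⁻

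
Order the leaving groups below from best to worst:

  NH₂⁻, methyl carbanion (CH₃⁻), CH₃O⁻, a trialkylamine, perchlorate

perchlorate > a trialkylamine > CH₃O⁻ > NH₂⁻ > methyl carbanion (CH₃⁻)

A good leaving group is a weak base: the lower the pKₐ of its conjugate acid, the more readily it departs.
perchlorate: pKₐ(HClO₄) ≈ -10
a trialkylamine: pKₐ(R'₃NH⁺) ≈ 10.7
CH₃O⁻: pKₐ(CH₃OH) ≈ 15.5
NH₂⁻: pKₐ(NH₃) ≈ 38
methyl carbanion (CH₃⁻): pKₐ(CH₄) ≈ 48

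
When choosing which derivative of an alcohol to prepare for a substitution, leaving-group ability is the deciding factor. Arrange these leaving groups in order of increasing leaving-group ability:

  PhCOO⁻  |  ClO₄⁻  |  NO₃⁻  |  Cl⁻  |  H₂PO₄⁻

Rank by basicity of the departing species: weakest base leaves most easily.
ClO₄⁻: pKₐ(HClO₄) ≈ -10 — extremely weak base; rarely used for safety reasons
Cl⁻: pKₐ(HCl) ≈ -7
NO₃⁻: pKₐ(HNO₃) ≈ -1.3 — resonance-delocalised over three oxygens
H₂PO₄⁻: pKₐ(H₃PO₄) ≈ 2.1 — moderate base; biological leaving group after further activation
PhCOO⁻: pKₐ(C₆H₅COOH) ≈ 4.2 — aryl carboxylate
The question asks for worst first, so the sequence is read in increasing leaving-group ability.

PhCOO⁻ < H₂PO₄⁻ < NO₃⁻ < Cl⁻ < ClO₄⁻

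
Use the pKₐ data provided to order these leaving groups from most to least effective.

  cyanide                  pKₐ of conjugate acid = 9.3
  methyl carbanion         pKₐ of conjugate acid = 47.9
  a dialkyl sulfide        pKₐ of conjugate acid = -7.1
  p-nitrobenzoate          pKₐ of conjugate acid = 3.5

Lower conjugate-acid pKₐ ⇒ weaker base ⇒ better leaving group.
Sorting by the given values: a dialkyl sulfide (-7.1), p-nitrobenzoate (3.5), cyanide (9.3), methyl carbanion (47.9).

a dialkyl sulfide > p-nitrobenzoate > cyanide > methyl carbanion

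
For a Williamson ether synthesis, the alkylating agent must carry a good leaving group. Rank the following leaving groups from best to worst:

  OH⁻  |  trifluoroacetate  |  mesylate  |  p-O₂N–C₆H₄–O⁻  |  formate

mesylate > trifluoroacetate > formate > p-O₂N–C₆H₄–O⁻ > OH⁻

Rank by basicity of the departing species: weakest base leaves most easily.
mesylate: pKₐ(CH₃SO₃H (MsOH)) ≈ -1.9
trifluoroacetate: pKₐ(CF₃COOH) ≈ 0.2
formate: pKₐ(HCOOH) ≈ 3.8
p-O₂N–C₆H₄–O⁻: pKₐ(p-nitrophenol) ≈ 7.2
OH⁻: pKₐ(H₂O) ≈ 15.7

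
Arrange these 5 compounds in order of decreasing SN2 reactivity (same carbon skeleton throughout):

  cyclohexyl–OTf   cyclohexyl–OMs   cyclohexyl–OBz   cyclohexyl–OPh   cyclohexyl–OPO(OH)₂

cyclohexyl–OTf > cyclohexyl–OMs > cyclohexyl–OPO(OH)₂ > cyclohexyl–OBz > cyclohexyl–OPh

Same R in every case — rank the leaving groups.
A good leaving group is a weak base: the lower the pKₐ of its conjugate acid, the more readily it departs.
cyclohexyl–OTf loses OTf⁻: pKₐ(CF₃SO₃H (triflic acid)) ≈ -14
cyclohexyl–OMs loses OMs⁻: pKₐ(CH₃SO₃H (MsOH)) ≈ -1.9
cyclohexyl–OPO(OH)₂ loses H₂PO₄⁻: pKₐ(H₃PO₄) ≈ 2.1
cyclohexyl–OBz loses PhCOO⁻: pKₐ(C₆H₅COOH) ≈ 4.2
cyclohexyl–OPh loses PhO⁻: pKₐ(C₆H₅OH (phenol)) ≈ 10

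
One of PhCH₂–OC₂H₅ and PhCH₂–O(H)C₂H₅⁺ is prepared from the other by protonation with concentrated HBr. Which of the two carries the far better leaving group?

PhCH₂–O(H)C₂H₅⁺

From PhCH₂–OC₂H₅ the departing group would be CH₃CH₂O⁻ (pKₐ(CH₃CH₂OH) ≈ 16). Strong base; alkoxides do not leave unassisted.
From PhCH₂–O(H)C₂H₅⁺ the leaving group is R'OH (pKₐ(R'OH₂⁺) ≈ -2.4). Neutral; leaves from a protonated ether (an oxonium ion, R–O(H)R'⁺).
Protonation with concentrated HBr works by allowing neutral ethanol, rather than ethoxide, to depart, making PhCH₂–O(H)C₂H₅⁺ enormously more reactive.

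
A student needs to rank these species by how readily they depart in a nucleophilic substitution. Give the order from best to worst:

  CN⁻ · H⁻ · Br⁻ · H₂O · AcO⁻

Rank by basicity of the departing species: weakest base leaves most easily.
Br⁻: pKₐ(HBr) ≈ -9
H₂O: pKₐ(H₃O⁺) ≈ -1.7
AcO⁻: pKₐ(CH₃COOH) ≈ 4.8
CN⁻: pKₐ(HCN) ≈ 9.2
H⁻: pKₐ(H₂) ≈ 36

Br⁻ > H₂O > AcO⁻ > CN⁻ > H⁻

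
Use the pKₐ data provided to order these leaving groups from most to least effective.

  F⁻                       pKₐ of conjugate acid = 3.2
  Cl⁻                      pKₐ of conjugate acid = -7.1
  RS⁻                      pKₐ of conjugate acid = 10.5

Cl⁻ > F⁻ > RS⁻

Lower conjugate-acid pKₐ ⇒ weaker base ⇒ better leaving group.
Sorting by the given values: Cl⁻ (-7.1), F⁻ (3.2), RS⁻ (10.5).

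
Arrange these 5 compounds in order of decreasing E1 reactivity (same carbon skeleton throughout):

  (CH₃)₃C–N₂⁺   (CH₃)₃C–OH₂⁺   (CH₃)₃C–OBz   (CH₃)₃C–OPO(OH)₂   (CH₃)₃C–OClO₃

Identical carbon frameworks mean the comparison reduces to leaving-group quality.
Leaving-group ability tracks the stability of the departed species; conjugate-acid pKₐ is the usual yardstick (lower pKₐ → better LG).
(CH₃)₃C–N₂⁺ loses N₂: no meaningful conjugate acid; N₂ departs as an exceptionally stable neutral molecule
(CH₃)₃C–OClO₃ loses ClO₄⁻: pKₐ(HClO₄) ≈ -10
(CH₃)₃C–OH₂⁺ loses H₂O: pKₐ(H₃O⁺) ≈ -1.7
(CH₃)₃C–OPO(OH)₂ loses H₂PO₄⁻: pKₐ(H₃PO₄) ≈ 2.1
(CH₃)₃C–OBz loses PhCOO⁻: pKₐ(C₆H₅COOH) ≈ 4.2

(CH₃)₃C–N₂⁺ > (CH₃)₃C–OClO₃ > (CH₃)₃C–OH₂⁺ > (CH₃)₃C–OPO(OH)₂ > (CH₃)₃C–OBz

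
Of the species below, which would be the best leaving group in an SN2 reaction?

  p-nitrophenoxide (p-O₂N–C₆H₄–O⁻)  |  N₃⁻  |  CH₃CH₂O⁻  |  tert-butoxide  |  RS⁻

A good leaving group is a weak base: the lower the pKₐ of its conjugate acid, the more readily it departs.
N₃⁻: pKₐ(HN₃) ≈ 4.7
p-nitrophenoxide (p-O₂N–C₆H₄–O⁻): pKₐ(p-nitrophenol) ≈ 7.2
RS⁻: pKₐ(RSH (a thiol)) ≈ 10.5
CH₃CH₂O⁻: pKₐ(CH₃CH₂OH) ≈ 16
tert-butoxide: pKₐ(t-BuOH) ≈ 18

N₃⁻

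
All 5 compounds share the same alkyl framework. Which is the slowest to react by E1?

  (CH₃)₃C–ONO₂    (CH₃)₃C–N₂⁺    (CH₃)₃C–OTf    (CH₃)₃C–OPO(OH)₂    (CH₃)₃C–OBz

With the same alkyl group throughout, only the leaving group differentiates the rates.
The more stable X⁻ (or X) is on its own — i.e. the weaker a base it is — the better a leaving group it makes.
(CH₃)₃C–N₂⁺ loses N₂: no meaningful conjugate acid; N₂ departs as an exceptionally stable neutral molecule
(CH₃)₃C–OTf loses OTf⁻: pKₐ(CF₃SO₃H (triflic acid)) ≈ -14
(CH₃)₃C–ONO₂ loses NO₃⁻: pKₐ(HNO₃) ≈ -1.3
(CH₃)₃C–OPO(OH)₂ loses H₂PO₄⁻: pKₐ(H₃PO₄) ≈ 2.1
(CH₃)₃C–OBz loses PhCOO⁻: pKₐ(C₆H₅COOH) ≈ 4.2

(CH₃)₃C–OBz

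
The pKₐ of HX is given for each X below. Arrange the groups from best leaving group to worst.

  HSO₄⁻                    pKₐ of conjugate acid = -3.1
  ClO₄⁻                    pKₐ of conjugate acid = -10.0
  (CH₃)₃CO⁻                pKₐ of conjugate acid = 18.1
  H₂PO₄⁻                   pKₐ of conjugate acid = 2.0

Lower conjugate-acid pKₐ ⇒ weaker base ⇒ better leaving group.
Sorting by the given values: ClO₄⁻ (-10.0), HSO₄⁻ (-3.1), H₂PO₄⁻ (2.0), (CH₃)₃CO⁻ (18.1).

ClO₄⁻ > HSO₄⁻ > H₂PO₄⁻ > (CH₃)₃CO⁻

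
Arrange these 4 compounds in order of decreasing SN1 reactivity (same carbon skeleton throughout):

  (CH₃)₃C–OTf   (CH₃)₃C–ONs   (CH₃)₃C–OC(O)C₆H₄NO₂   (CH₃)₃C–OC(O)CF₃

The skeletons are identical, so relative rate is governed entirely by leaving-group ability.
The more stable X⁻ (or X) is on its own — i.e. the weaker a base it is — the better a leaving group it makes.
(CH₃)₃C–OTf loses OTf⁻: pKₐ(CF₃SO₃H (triflic acid)) ≈ -14
(CH₃)₃C–ONs loses ONs⁻: pKₐ(p-O₂NC₆H₄SO₃H) ≈ -3.5
(CH₃)₃C–OC(O)CF₃ loses CF₃COO⁻: pKₐ(CF₃COOH) ≈ 0.2
(CH₃)₃C–OC(O)C₆H₄NO₂ loses p-O₂N–C₆H₄–COO⁻: pKₐ(p-nitrobenzoic acid) ≈ 3.4

(CH₃)₃C–OTf > (CH₃)₃C–ONs > (CH₃)₃C–OC(O)CF₃ > (CH₃)₃C–OC(O)C₆H₄NO₂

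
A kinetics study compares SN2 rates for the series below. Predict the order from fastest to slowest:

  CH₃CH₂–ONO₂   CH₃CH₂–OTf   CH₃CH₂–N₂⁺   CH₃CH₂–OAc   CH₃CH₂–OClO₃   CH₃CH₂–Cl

CH₃CH₂–N₂⁺ > CH₃CH₂–OTf > CH₃CH₂–OClO₃ > CH₃CH₂–Cl > CH₃CH₂–ONO₂ > CH₃CH₂–OAc

Identical carbon frameworks mean the comparison reduces to leaving-group quality.
A good leaving group is a weak base: the lower the pKₐ of its conjugate acid, the more readily it departs.
CH₃CH₂–N₂⁺ loses N₂: no meaningful conjugate acid; N₂ departs as an exceptionally stable neutral molecule
CH₃CH₂–OTf loses OTf⁻: pKₐ(CF₃SO₃H (triflic acid)) ≈ -14
CH₃CH₂–OClO₃ loses ClO₄⁻: pKₐ(HClO₄) ≈ -10
CH₃CH₂–Cl loses Cl⁻: pKₐ(HCl) ≈ -7
CH₃CH₂–ONO₂ loses NO₃⁻: pKₐ(HNO₃) ≈ -1.3
CH₃CH₂–OAc loses AcO⁻: pKₐ(CH₃COOH) ≈ 4.8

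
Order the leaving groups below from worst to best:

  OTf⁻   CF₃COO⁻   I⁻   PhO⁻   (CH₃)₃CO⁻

(CH₃)₃CO⁻ < PhO⁻ < CF₃COO⁻ < I⁻ < OTf⁻

A good leaving group is a weak base: the lower the pKₐ of its conjugate acid, the more readily it departs.
OTf⁻: pKₐ(CF₃SO₃H (triflic acid)) ≈ -14
I⁻: pKₐ(HI) ≈ -10
CF₃COO⁻: pKₐ(CF₃COOH) ≈ 0.2
PhO⁻: pKₐ(C₆H₅OH (phenol)) ≈ 10
(CH₃)₃CO⁻: pKₐ(t-BuOH) ≈ 18
Reversing gives the worst-to-best order requested.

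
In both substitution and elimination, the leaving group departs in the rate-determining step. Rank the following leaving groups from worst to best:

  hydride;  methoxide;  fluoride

hydride < methoxide < fluoride

Rank by basicity of the departing species: weakest base leaves most easily.
fluoride: pKₐ(HF) ≈ 3.2
methoxide: pKₐ(CH₃OH) ≈ 15.5
hydride: pKₐ(H₂) ≈ 36
Listed from poorest to best leaving group as asked.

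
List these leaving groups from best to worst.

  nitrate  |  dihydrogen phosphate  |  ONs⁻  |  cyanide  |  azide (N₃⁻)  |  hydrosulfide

ONs⁻: pKₐ(p-O₂NC₆H₄SO₃H) ≈ -3.5 — p-nitro group further stabilises the sulfonate
nitrate: pKₐ(HNO₃) ≈ -1.3
dihydrogen phosphate: pKₐ(H₃PO₄) ≈ 2.1
azide (N₃⁻): pKₐ(HN₃) ≈ 4.7
hydrosulfide: pKₐ(H₂S) ≈ 7 — larger and more polarisable than the oxygen analogue
cyanide: pKₐ(HCN) ≈ 9.2

ONs⁻ > nitrate > dihydrogen phosphate > azide (N₃⁻) > hydrosulfide > cyanide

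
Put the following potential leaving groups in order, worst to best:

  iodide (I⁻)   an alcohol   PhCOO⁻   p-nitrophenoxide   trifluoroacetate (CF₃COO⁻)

p-nitrophenoxide < PhCOO⁻ < trifluoroacetate (CF₃COO⁻) < an alcohol < iodide (I⁻)

A good leaving group is a weak base: the lower the pKₐ of its conjugate acid, the more readily it departs.
iodide (I⁻): pKₐ(HI) ≈ -10 — large, highly polarisable; very weak base
an alcohol: pKₐ(R'OH₂⁺) ≈ -2.4
trifluoroacetate (CF₃COO⁻): pKₐ(CF₃COOH) ≈ 0.2 — strongly electron-withdrawing CF₃ stabilises the carboxylate
PhCOO⁻: pKₐ(C₆H₅COOH) ≈ 4.2
p-nitrophenoxide: pKₐ(p-nitrophenol) ≈ 7.2 — nitro group delocalises the charge; the classic chromogenic LG
Reversing gives the worst-to-best order requested.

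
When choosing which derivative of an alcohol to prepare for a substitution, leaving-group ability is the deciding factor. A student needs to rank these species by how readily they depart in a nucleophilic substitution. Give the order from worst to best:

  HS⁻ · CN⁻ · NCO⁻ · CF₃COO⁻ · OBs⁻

Leaving-group ability tracks the stability of the departed species; conjugate-acid pKₐ is the usual yardstick (lower pKₐ → better LG).
OBs⁻: pKₐ(p-BrC₆H₄SO₃H) ≈ -2.8
CF₃COO⁻: pKₐ(CF₃COOH) ≈ 0.2 — strongly electron-withdrawing CF₃ stabilises the carboxylate
NCO⁻: pKₐ(HOCN) ≈ 3.5 — resonance between N and O
HS⁻: pKₐ(H₂S) ≈ 7
CN⁻: pKₐ(HCN) ≈ 9.2 — sp carbon stabilises the charge somewhat, but still a poor LG
The question asks for worst first, so the sequence is read in increasing leaving-group ability.

CN⁻ < HS⁻ < NCO⁻ < CF₃COO⁻ < OBs⁻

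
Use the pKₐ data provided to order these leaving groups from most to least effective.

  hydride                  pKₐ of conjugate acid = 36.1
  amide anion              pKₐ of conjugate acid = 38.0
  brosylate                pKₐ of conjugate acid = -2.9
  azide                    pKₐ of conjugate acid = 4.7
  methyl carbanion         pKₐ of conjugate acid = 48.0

brosylate > azide > hydride > amide anion > methyl carbanion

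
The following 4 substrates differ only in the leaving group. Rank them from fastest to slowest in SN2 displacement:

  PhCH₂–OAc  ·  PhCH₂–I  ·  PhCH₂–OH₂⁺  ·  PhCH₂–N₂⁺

PhCH₂–N₂⁺ > PhCH₂–I > PhCH₂–OH₂⁺ > PhCH₂–OAc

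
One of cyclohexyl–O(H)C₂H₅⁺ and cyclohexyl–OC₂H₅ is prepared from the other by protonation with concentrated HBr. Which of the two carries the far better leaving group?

cyclohexyl–O(H)C₂H₅⁺

From cyclohexyl–OC₂H₅ the departing group would be CH₃CH₂O⁻ (pKₐ(CH₃CH₂OH) ≈ 16). Strong base; alkoxides do not leave unassisted.
From cyclohexyl–O(H)C₂H₅⁺ the leaving group is R'OH (pKₐ(R'OH₂⁺) ≈ -2.4). Neutral; leaves from a protonated ether (an oxonium ion, R–O(H)R'⁺).
Protonation with concentrated HBr works by allowing neutral ethanol, rather than ethoxide, to depart, making cyclohexyl–O(H)C₂H₅⁺ enormously more reactive.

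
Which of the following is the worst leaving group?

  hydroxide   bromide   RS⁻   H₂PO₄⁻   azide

hydroxide

Rank by basicity of the departing species: weakest base leaves most easily.
bromide: pKₐ(HBr) ≈ -9
H₂PO₄⁻: pKₐ(H₃PO₄) ≈ 2.1
azide: pKₐ(HN₃) ≈ 4.7
RS⁻: pKₐ(RSH (a thiol)) ≈ 10.5
hydroxide: pKₐ(H₂O) ≈ 15.7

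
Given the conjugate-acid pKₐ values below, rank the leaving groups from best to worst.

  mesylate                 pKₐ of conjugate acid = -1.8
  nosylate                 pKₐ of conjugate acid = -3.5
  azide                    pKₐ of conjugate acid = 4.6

Lower conjugate-acid pKₐ ⇒ weaker base ⇒ better leaving group.
Sorting by the given values: nosylate (-3.5), mesylate (-1.8), azide (4.6).

nosylate > mesylate > azide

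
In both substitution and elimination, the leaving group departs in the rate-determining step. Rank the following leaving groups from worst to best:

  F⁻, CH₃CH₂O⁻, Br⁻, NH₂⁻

Leaving-group ability tracks the stability of the departed species; conjugate-acid pKₐ is the usual yardstick (lower pKₐ → better LG).
Br⁻: pKₐ(HBr) ≈ -9
F⁻: pKₐ(HF) ≈ 3.2
CH₃CH₂O⁻: pKₐ(CH₃CH₂OH) ≈ 16 — strong base; alkoxides do not leave unassisted
NH₂⁻: pKₐ(NH₃) ≈ 38
The question asks for worst first, so the sequence is read in increasing leaving-group ability.

NH₂⁻ < CH₃CH₂O⁻ < F⁻ < Br⁻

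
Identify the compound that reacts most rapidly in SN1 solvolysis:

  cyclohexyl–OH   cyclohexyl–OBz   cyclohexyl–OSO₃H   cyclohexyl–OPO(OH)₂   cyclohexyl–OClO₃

The skeletons are identical, so relative rate is governed entirely by leaving-group ability.
The more stable X⁻ (or X) is on its own — i.e. the weaker a base it is — the better a leaving group it makes.
cyclohexyl–OClO₃ loses ClO₄⁻: pKₐ(HClO₄) ≈ -10
cyclohexyl–OSO₃H loses HSO₄⁻: pKₐ(H₂SO₄) ≈ -3
cyclohexyl–OPO(OH)₂ loses H₂PO₄⁻: pKₐ(H₃PO₄) ≈ 2.1
cyclohexyl–OBz loses PhCOO⁻: pKₐ(C₆H₅COOH) ≈ 4.2
cyclohexyl–OH loses OH⁻: pKₐ(H₂O) ≈ 15.7

cyclohexyl–OClO₃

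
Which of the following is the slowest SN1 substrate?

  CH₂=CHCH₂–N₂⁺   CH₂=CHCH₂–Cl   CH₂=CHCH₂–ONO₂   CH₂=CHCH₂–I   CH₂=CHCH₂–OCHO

CH₂=CHCH₂–OCHO

With the same alkyl group throughout, only the leaving group differentiates the rates.
Leaving-group ability tracks the stability of the departed species; conjugate-acid pKₐ is the usual yardstick (lower pKₐ → better LG).
CH₂=CHCH₂–N₂⁺ loses N₂: no meaningful conjugate acid; N₂ departs as an exceptionally stable neutral molecule
CH₂=CHCH₂–I loses I⁻: pKₐ(HI) ≈ -10
CH₂=CHCH₂–Cl loses Cl⁻: pKₐ(HCl) ≈ -7
CH₂=CHCH₂–ONO₂ loses NO₃⁻: pKₐ(HNO₃) ≈ -1.3
CH₂=CHCH₂–OCHO loses HCOO⁻: pKₐ(HCOOH) ≈ 3.8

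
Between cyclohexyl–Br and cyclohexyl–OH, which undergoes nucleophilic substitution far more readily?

cyclohexyl–Br

From cyclohexyl–OH the departing group would be OH⁻ (pKₐ(H₂O) ≈ 15.7). Strong base; essentially never leaves without prior activation.
From cyclohexyl–Br the leaving group is Br⁻ (pKₐ(HBr) ≈ -9). Weak base; good leaving group.
(In practice cyclohexyl–Br is made from cyclohexyl–OH by treatment with PBr₃, replacing the hydroxyl with bromide.)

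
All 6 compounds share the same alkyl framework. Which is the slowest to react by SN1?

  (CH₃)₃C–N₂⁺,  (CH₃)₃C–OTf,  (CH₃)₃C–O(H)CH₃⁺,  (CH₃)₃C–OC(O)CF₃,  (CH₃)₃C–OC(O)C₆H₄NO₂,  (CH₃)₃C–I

(CH₃)₃C–OC(O)C₆H₄NO₂

Identical carbon frameworks mean the comparison reduces to leaving-group quality.
Leaving-group ability tracks the stability of the departed species; conjugate-acid pKₐ is the usual yardstick (lower pKₐ → better LG).
(CH₃)₃C–N₂⁺ loses N₂: no meaningful conjugate acid; N₂ departs as an exceptionally stable neutral molecule
(CH₃)₃C–OTf loses OTf⁻: pKₐ(CF₃SO₃H (triflic acid)) ≈ -14
(CH₃)₃C–I loses I⁻: pKₐ(HI) ≈ -10
(CH₃)₃C–O(H)CH₃⁺ loses R'OH: pKₐ(R'OH₂⁺) ≈ -2.4
(CH₃)₃C–OC(O)CF₃ loses CF₃COO⁻: pKₐ(CF₃COOH) ≈ 0.2
(CH₃)₃C–OC(O)C₆H₄NO₂ loses p-O₂N–C₆H₄–COO⁻: pKₐ(p-nitrobenzoic acid) ≈ 3.4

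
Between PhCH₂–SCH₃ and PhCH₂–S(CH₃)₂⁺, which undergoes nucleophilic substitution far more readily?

From PhCH₂–SCH₃ the departing group would be RS⁻ (pKₐ(RSH (a thiol)) ≈ 10.5). Moderately basic; rarely leaves without activation.
From PhCH₂–S(CH₃)₂⁺ the leaving group is SR'₂ (pKₐ(R'₂SH⁺) ≈ -7). Neutral; leaves from a sulfonium salt (R–SR'₂⁺).
(In practice PhCH₂–S(CH₃)₂⁺ is made from PhCH₂–SCH₃ by S-methylation with CH₃I, allowing neutral dimethyl sulfide, rather than methanethiolate, to depart.)

PhCH₂–S(CH₃)₂⁺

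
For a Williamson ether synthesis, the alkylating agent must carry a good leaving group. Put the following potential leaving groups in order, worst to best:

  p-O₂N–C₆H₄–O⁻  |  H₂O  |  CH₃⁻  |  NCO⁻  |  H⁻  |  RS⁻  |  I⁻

A good leaving group is a weak base: the lower the pKₐ of its conjugate acid, the more readily it departs.
I⁻: pKₐ(HI) ≈ -10
H₂O: pKₐ(H₃O⁺) ≈ -1.7
NCO⁻: pKₐ(HOCN) ≈ 3.5
p-O₂N–C₆H₄–O⁻: pKₐ(p-nitrophenol) ≈ 7.2
RS⁻: pKₐ(RSH (a thiol)) ≈ 10.5
H⁻: pKₐ(H₂) ≈ 36
CH₃⁻: pKₐ(CH₄) ≈ 48
Reversing gives the worst-to-best order requested.

CH₃⁻ < H⁻ < RS⁻ < p-O₂N–C₆H₄–O⁻ < NCO⁻ < H₂O < I⁻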